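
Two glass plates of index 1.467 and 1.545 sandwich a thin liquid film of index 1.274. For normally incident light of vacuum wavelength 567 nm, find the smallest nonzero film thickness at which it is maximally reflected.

111 nm

Top surface (1.467 → 1.274): reflection off a lower-index medium gives no phase shift.
Bottom surface (1.274 → 1.545): reflection off a higher-index medium gives a half-wave phase shift.
Exactly one π shift → a net half-wave offset.
With one net inversion, constructive interference in reflection requires 2 n t = (m + ½) λ.
Minimum at m = 0: t = λ / (4 n) = 567 / (4 × 1.274) = 111 nm.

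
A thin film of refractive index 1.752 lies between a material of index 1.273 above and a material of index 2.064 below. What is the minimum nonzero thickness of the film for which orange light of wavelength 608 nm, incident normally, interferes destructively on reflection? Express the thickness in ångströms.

Ray reflecting at the top interface goes from n = 1.273 toward n = 1.752: a half-wave phase shift.
Ray reflecting at the bottom interface goes from n = 1.752 toward n = 2.064: a half-wave phase shift.
The two reflections carry the same phase change, so no net offset.
So the condition for destructive reflection is 2 n t = (m + ½) λ.
Minimum at m = 0: t = λ / (4 n) = 608 / (4 × 1.752) = 86.8 nm.

868 Å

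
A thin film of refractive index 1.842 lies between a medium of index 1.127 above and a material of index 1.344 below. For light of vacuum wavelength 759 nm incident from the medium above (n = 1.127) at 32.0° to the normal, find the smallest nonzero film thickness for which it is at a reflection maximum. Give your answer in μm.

At the upper boundary (n = 1.127 to n = 1.842) the reflected ray undergoes a half-wave phase shift.
At the lower boundary (n = 1.842 to n = 1.344) the reflected ray undergoes no phase shift.
The two reflections differ by half a wavelength.
With one net inversion, constructive interference in reflection requires 2 n t cos θ_r = (m + ½) λ.
Snell's law: 1.127 sin 32.0° = 1.842 sin θ_r → sin θ_r = 0.324, cos θ_r = 0.946.
Minimum at m = 0: t = λ / (4 n cos θ_r) = 759 / (4 × 1.842 × 0.946) = 109 nm.

0.109 μm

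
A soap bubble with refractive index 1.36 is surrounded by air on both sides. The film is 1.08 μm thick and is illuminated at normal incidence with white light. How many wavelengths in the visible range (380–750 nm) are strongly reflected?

4

Ray reflecting at the top interface goes from n = 1.0 toward n = 1.36: a half-wave phase shift.
At the lower boundary (n = 1.36 to n = 1.0) the reflected ray undergoes no phase shift.
Net: one phase inversion between the two reflected rays.
For bright reflection here: 2 n t = (m + ½) λ.
λ = 2 n t / (m + ½) = 2938 / (m + ½) nm.
m=3: 839 nm (IR); m=4: 653 nm (visible); m=5: 534 nm (visible); m=6: 452 nm (visible); m=7: 392 nm (visible); m=8: 346 nm (UV).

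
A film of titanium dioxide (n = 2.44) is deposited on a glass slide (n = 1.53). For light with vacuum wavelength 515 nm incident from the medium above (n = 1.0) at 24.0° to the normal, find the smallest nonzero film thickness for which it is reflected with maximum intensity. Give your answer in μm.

0.0535 μm

Ray reflecting at the top interface goes from n = 1.0 toward n = 2.44: a half-wave phase shift.
Bottom surface (2.44 → 1.53): reflection off a lower-index medium gives no phase shift.
Net: one phase inversion between the two reflected rays.
With one net inversion, constructive interference in reflection requires 2 n t cos θ_r = (m + ½) λ.
Snell's law: 1.0 sin 24.0° = 2.44 sin θ_r → sin θ_r = 0.167, cos θ_r = 0.986.
Minimum at m = 0: t = λ / (4 n cos θ_r) = 515 / (4 × 2.44 × 0.986) = 53.5 nm.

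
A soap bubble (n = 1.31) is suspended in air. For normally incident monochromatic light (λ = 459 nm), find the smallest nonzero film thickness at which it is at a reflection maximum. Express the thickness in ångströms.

876 Å

Ray reflecting at the top interface goes from n = 1.0 toward n = 1.31: a half-wave phase shift.
Bottom surface (1.31 → 1.0): reflection off a lower-index medium gives no phase shift.
The two reflections differ by half a wavelength.
For strong reflection here: 2 n t = (m + ½) λ.
Minimum at m = 0: t = λ / (4 n) = 459 / (4 × 1.31) = 87.6 nm.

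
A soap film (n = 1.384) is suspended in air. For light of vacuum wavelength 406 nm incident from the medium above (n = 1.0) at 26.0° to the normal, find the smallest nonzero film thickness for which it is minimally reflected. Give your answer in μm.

Top surface (1.0 → 1.384): reflection off a higher-index medium gives a half-wave phase shift.
Ray reflecting at the bottom interface goes from n = 1.384 toward n = 1.0: no phase shift.
Net: one phase inversion between the two reflected rays.
So the condition for destructive reflection is 2 n t cos θ_r = m λ.
Snell's law: 1.0 sin 26.0° = 1.384 sin θ_r → sin θ_r = 0.317, cos θ_r = 0.949.
Minimum nonzero at m = 1: t = λ / (2 n cos θ_r) = 406 / (2 × 1.384 × 0.949) = 155 nm.

0.155 μm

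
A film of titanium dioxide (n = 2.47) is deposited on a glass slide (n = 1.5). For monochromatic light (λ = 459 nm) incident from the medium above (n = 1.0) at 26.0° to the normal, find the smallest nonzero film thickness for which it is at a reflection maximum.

47.2 nm

At the upper boundary (n = 1.0 to n = 2.47) the reflected ray undergoes a half-wave phase shift.
Bottom surface (2.47 → 1.5): reflection off a lower-index medium gives no phase shift.
The two reflections differ by half a wavelength.
For strong reflection here: 2 n t cos θ_r = (m + ½) λ.
Snell's law: 1.0 sin 26.0° = 2.47 sin θ_r → sin θ_r = 0.177, cos θ_r = 0.984.
Minimum at m = 0: t = λ / (4 n cos θ_r) = 459 / (4 × 2.47 × 0.984) = 47.2 nm.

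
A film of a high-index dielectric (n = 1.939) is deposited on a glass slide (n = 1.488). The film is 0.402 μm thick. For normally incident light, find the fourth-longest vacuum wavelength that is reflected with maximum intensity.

Top surface (1.0 → 1.939): reflection off a higher-index medium gives a half-wave phase shift.
Ray reflecting at the bottom interface goes from n = 1.939 toward n = 1.488: no phase shift.
The two reflections differ by half a wavelength.
For bright reflection here: 2 n t = (m + ½) λ.
λ = 2 n t / (m + ½). The fourth-longest wavelength is m = 3: λ = 2 × 1.939 × 402 / 3.50 = 445 nm.

445 nm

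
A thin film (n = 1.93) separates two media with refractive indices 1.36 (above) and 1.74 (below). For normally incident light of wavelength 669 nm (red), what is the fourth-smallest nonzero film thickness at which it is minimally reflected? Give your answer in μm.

0.693 μm

At the upper boundary (n = 1.36 to n = 1.93) the reflected ray undergoes a half-wave phase shift.
Ray reflecting at the bottom interface goes from n = 1.93 toward n = 1.74: no phase shift.
The two reflections differ by half a wavelength.
For dark reflection here: 2 n t = m λ.
The fourth-smallest nonzero thickness corresponds to m = 4: t = m λ / (2 n) = 4.00 × 669 / (2 × 1.93) = 693 nm.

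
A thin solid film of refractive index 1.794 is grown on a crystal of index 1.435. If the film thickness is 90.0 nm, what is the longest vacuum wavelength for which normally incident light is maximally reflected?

646 nm

At the upper boundary (n = 1.0 to n = 1.794) the reflected ray undergoes a half-wave phase shift.
Bottom surface (1.794 → 1.435): reflection off a lower-index medium gives no phase shift.
Net: one phase inversion between the two reflected rays.
With one net inversion, constructive interference in reflection requires 2 n t = (m + ½) λ.
λ = 2 n t / (m + ½). The longest wavelength is m = 0: λ = 2 × 1.794 × 90.0 / 0.500 = 646 nm.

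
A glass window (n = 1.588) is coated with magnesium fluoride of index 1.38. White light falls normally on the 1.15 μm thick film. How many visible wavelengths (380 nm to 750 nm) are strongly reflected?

4

At the upper boundary (n = 1.0 to n = 1.38) the reflected ray undergoes a half-wave phase shift.
Bottom surface (1.38 → 1.588): reflection off a higher-index medium gives a half-wave phase shift.
Zero or two π shifts → no net half-wave offset.
With no net inversion, constructive interference in reflection requires 2 n t = m λ.
λ = 2 n t / m = 3174 / m nm.
m=4: 794 nm (IR); m=5: 635 nm (visible); m=6: 529 nm (visible); m=7: 453 nm (visible); m=8: 397 nm (visible); m=9: 353 nm (UV).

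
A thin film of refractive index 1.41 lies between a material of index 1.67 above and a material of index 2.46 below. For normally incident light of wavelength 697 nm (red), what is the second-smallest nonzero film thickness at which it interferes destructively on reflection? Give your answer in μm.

0.494 μm

Ray reflecting at the top interface goes from n = 1.67 toward n = 1.41: no phase shift.
At the lower boundary (n = 1.41 to n = 2.46) the reflected ray undergoes a half-wave phase shift.
The two reflections differ by half a wavelength.
With one net inversion, destructive interference in reflection requires 2 n t = m λ.
The second-smallest nonzero thickness corresponds to m = 2: t = m λ / (2 n) = 2.00 × 697 / (2 × 1.41) = 494 nm.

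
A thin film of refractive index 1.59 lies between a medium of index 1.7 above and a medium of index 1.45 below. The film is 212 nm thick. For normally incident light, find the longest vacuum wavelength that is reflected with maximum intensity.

Top surface (1.7 → 1.59): reflection off a lower-index medium gives no phase shift.
Ray reflecting at the bottom interface goes from n = 1.59 toward n = 1.45: no phase shift.
Net: no relative phase inversion (both shifts match).
For maximum reflection here: 2 n t = m λ.
λ = 2 n t / m. The longest wavelength is m = 1: λ = 2 × 1.59 × 212 / 1.00 = 674 nm.

674 nm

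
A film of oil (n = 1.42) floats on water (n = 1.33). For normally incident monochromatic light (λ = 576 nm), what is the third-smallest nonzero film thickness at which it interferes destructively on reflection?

608 nm

At the upper boundary (n = 1.0 to n = 1.42) the reflected ray undergoes a half-wave phase shift.
Ray reflecting at the bottom interface goes from n = 1.42 toward n = 1.33: no phase shift.
Exactly one π shift → a net half-wave offset.
For weak reflection here: 2 n t = m λ.
The third-smallest nonzero thickness corresponds to m = 3: t = m λ / (2 n) = 3.00 × 576 / (2 × 1.42) = 608 nm.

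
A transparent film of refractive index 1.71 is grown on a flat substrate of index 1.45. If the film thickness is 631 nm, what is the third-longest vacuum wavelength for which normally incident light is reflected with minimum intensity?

Top surface (1.0 → 1.71): reflection off a higher-index medium gives a half-wave phase shift.
Ray reflecting at the bottom interface goes from n = 1.71 toward n = 1.45: no phase shift.
The two reflections differ by half a wavelength.
So the condition for destructive reflection is 2 n t = m λ.
λ = 2 n t / m. The third-longest wavelength is m = 3: λ = 2 × 1.71 × 631 / 3.00 = 719 nm.

719 nm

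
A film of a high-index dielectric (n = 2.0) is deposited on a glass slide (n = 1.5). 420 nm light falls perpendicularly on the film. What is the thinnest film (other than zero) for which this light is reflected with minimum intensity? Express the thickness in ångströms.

Ray reflecting at the top interface goes from n = 1.0 toward n = 2.0: a half-wave phase shift.
Ray reflecting at the bottom interface goes from n = 2.0 toward n = 1.5: no phase shift.
Exactly one π shift → a net half-wave offset.
For minimum reflection here: 2 n t = m λ.
Minimum nonzero at m = 1: t = λ / (2 n) = 420 / (2 × 2.0) = 105 nm.

1050 Å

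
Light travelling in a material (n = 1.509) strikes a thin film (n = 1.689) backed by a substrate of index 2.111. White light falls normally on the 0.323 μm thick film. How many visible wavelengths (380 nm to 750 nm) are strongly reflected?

1

Top surface (1.509 → 1.689): reflection off a higher-index medium gives a half-wave phase shift.
Bottom surface (1.689 → 2.111): reflection off a higher-index medium gives a half-wave phase shift.
The two reflections carry the same phase change, so no net offset.
For maximum reflection here: 2 n t = m λ.
λ = 2 n t / m = 1091 / m nm.
m=1: 1091 nm (IR); m=2: 546 nm (visible); m=3: 364 nm (UV).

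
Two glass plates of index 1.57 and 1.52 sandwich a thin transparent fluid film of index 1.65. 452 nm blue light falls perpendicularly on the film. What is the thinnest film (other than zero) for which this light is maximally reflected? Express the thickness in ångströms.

Ray reflecting at the top interface goes from n = 1.57 toward n = 1.65: a half-wave phase shift.
Ray reflecting at the bottom interface goes from n = 1.65 toward n = 1.52: no phase shift.
Exactly one π shift → a net half-wave offset.
With one net inversion, constructive interference in reflection requires 2 n t = (m + ½) λ.
Minimum at m = 0: t = λ / (4 n) = 452 / (4 × 1.65) = 68.5 nm.

685 Å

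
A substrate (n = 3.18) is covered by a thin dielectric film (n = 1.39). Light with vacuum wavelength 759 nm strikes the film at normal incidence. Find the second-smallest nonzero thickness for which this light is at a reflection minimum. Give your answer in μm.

0.410 μm

Top surface (1.0 → 1.39): reflection off a higher-index medium gives a half-wave phase shift.
At the lower boundary (n = 1.39 to n = 3.18) the reflected ray undergoes a half-wave phase shift.
The two reflections carry the same phase change, so no net offset.
For minimum reflection here: 2 n t = (m + ½) λ.
The second-smallest nonzero thickness corresponds to m = 1: t = (m + ½) λ / (2 n) = 1.50 × 759 / (2 × 1.39) = 410 nm.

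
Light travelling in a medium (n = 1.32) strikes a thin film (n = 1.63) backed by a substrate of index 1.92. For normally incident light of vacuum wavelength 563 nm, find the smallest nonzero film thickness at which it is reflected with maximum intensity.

173 nm

Top surface (1.32 → 1.63): reflection off a higher-index medium gives a half-wave phase shift.
Ray reflecting at the bottom interface goes from n = 1.63 toward n = 1.92: a half-wave phase shift.
Net: no relative phase inversion (both shifts match).
So the condition for constructive reflection is 2 n t = m λ.
Minimum nonzero at m = 1: t = λ / (2 n) = 563 / (2 × 1.63) = 173 nm.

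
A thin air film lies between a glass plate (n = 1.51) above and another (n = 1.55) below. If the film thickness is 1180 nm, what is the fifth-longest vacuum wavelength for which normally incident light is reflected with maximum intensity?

At the upper boundary (n = 1.51 to n = 1.0) the reflected ray undergoes no phase shift.
Ray reflecting at the bottom interface goes from n = 1.0 toward n = 1.55: a half-wave phase shift.
Exactly one π shift → a net half-wave offset.
With one net inversion, constructive interference in reflection requires 2 n t = (m + ½) λ.
λ = 2 n t / (m + ½). The fifth-longest wavelength is m = 4: λ = 2 × 1.0 × 1180 / 4.50 = 524 nm.

524 nm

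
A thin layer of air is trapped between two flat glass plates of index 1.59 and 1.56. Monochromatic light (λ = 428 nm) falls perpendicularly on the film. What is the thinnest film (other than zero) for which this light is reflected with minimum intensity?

At the upper boundary (n = 1.59 to n = 1.0) the reflected ray undergoes no phase shift.
Ray reflecting at the bottom interface goes from n = 1.0 toward n = 1.56: a half-wave phase shift.
Net: one phase inversion between the two reflected rays.
With one net inversion, destructive interference in reflection requires 2 n t = m λ.
Minimum nonzero at m = 1: t = λ / (2 n) = 428 / (2 × 1.0) = 214 nm.

214 nm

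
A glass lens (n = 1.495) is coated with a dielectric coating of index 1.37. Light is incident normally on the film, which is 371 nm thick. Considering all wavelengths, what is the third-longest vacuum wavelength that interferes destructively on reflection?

At the upper boundary (n = 1.0 to n = 1.37) the reflected ray undergoes a half-wave phase shift.
Ray reflecting at the bottom interface goes from n = 1.37 toward n = 1.495: a half-wave phase shift.
The two reflections carry the same phase change, so no net offset.
With no net inversion, destructive interference in reflection requires 2 n t = (m + ½) λ.
λ = 2 n t / (m + ½). The third-longest wavelength is m = 2: λ = 2 × 1.37 × 371 / 2.50 = 407 nm.

407 nm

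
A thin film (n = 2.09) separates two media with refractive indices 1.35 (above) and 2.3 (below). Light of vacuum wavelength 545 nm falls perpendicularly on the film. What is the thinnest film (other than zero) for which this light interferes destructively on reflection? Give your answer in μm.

0.0652 μm

Ray reflecting at the top interface goes from n = 1.35 toward n = 2.09: a half-wave phase shift.
At the lower boundary (n = 2.09 to n = 2.3) the reflected ray undergoes a half-wave phase shift.
The two reflections carry the same phase change, so no net offset.
So the condition for destructive reflection is 2 n t = (m + ½) λ.
Minimum at m = 0: t = λ / (4 n) = 545 / (4 × 2.09) = 65.2 nm.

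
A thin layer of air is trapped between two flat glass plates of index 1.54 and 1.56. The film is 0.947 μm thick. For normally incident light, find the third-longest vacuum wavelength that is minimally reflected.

631 nm

Top surface (1.54 → 1.0): reflection off a lower-index medium gives no phase shift.
Ray reflecting at the bottom interface goes from n = 1.0 toward n = 1.56: a half-wave phase shift.
Net: one phase inversion between the two reflected rays.
So the condition for destructive reflection is 2 n t = m λ.
λ = 2 n t / m. The third-longest wavelength is m = 3: λ = 2 × 1.0 × 947 / 3.00 = 631 nm.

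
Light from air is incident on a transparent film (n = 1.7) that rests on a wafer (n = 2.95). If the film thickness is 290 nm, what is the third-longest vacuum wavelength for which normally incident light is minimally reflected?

Top surface (1.0 → 1.7): reflection off a higher-index medium gives a half-wave phase shift.
Bottom surface (1.7 → 2.95): reflection off a higher-index medium gives a half-wave phase shift.
Net: no relative phase inversion (both shifts match).
With no net inversion, destructive interference in reflection requires 2 n t = (m + ½) λ.
λ = 2 n t / (m + ½). The third-longest wavelength is m = 2: λ = 2 × 1.7 × 290 / 2.50 = 394 nm.

394 nm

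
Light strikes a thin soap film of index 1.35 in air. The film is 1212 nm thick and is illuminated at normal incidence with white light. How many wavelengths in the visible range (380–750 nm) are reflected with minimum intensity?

4

Ray reflecting at the top interface goes from n = 1.0 toward n = 1.35: a half-wave phase shift.
Ray reflecting at the bottom interface goes from n = 1.35 toward n = 1.0: no phase shift.
Exactly one π shift → a net half-wave offset.
So the condition for destructive reflection is 2 n t = m λ.
λ = 2 n t / m = 3272 / m nm.
m=4: 818 nm (IR); m=5: 654 nm (visible); m=6: 545 nm (visible); m=7: 467 nm (visible); m=8: 409 nm (visible); m=9: 364 nm (UV).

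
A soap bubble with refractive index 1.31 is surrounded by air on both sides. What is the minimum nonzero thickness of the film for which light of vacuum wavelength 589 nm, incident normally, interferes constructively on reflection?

112 nm

Top surface (1.0 → 1.31): reflection off a higher-index medium gives a half-wave phase shift.
Ray reflecting at the bottom interface goes from n = 1.31 toward n = 1.0: no phase shift.
The two reflections differ by half a wavelength.
With one net inversion, constructive interference in reflection requires 2 n t = (m + ½) λ.
Minimum at m = 0: t = λ / (4 n) = 589 / (4 × 1.31) = 112 nm.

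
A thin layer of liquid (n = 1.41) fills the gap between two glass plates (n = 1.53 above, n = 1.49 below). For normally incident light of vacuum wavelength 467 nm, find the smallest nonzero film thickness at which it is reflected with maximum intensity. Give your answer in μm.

0.0828 μm

Ray reflecting at the top interface goes from n = 1.53 toward n = 1.41: no phase shift.
Ray reflecting at the bottom interface goes from n = 1.41 toward n = 1.49: a half-wave phase shift.
The two reflections differ by half a wavelength.
With one net inversion, constructive interference in reflection requires 2 n t = (m + ½) λ.
Minimum at m = 0: t = λ / (4 n) = 467 / (4 × 1.41) = 82.8 nm.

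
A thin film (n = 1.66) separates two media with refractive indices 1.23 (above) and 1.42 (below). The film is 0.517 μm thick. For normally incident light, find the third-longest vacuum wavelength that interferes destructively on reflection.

572 nm

Ray reflecting at the top interface goes from n = 1.23 toward n = 1.66: a half-wave phase shift.
Ray reflecting at the bottom interface goes from n = 1.66 toward n = 1.42: no phase shift.
Exactly one π shift → a net half-wave offset.
With one net inversion, destructive interference in reflection requires 2 n t = m λ.
λ = 2 n t / m. The third-longest wavelength is m = 3: λ = 2 × 1.66 × 517 / 3.00 = 572 nm.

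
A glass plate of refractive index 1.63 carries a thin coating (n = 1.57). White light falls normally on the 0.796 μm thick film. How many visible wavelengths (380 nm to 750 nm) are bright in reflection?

Ray reflecting at the top interface goes from n = 1.0 toward n = 1.57: a half-wave phase shift.
Ray reflecting at the bottom interface goes from n = 1.57 toward n = 1.63: a half-wave phase shift.
Zero or two π shifts → no net half-wave offset.
For bright reflection here: 2 n t = m λ.
λ = 2 n t / m = 2499 / m nm.
m=3: 833 nm (IR); m=4: 625 nm (visible); m=5: 500 nm (visible); m=6: 417 nm (visible); m=7: 357 nm (UV).

3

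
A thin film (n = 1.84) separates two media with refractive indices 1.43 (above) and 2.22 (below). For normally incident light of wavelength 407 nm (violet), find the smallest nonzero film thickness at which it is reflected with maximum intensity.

111 nm

At the upper boundary (n = 1.43 to n = 1.84) the reflected ray undergoes a half-wave phase shift.
Bottom surface (1.84 → 2.22): reflection off a higher-index medium gives a half-wave phase shift.
Zero or two π shifts → no net half-wave offset.
With no net inversion, constructive interference in reflection requires 2 n t = m λ.
Minimum nonzero at m = 1: t = λ / (2 n) = 407 / (2 × 1.84) = 111 nm.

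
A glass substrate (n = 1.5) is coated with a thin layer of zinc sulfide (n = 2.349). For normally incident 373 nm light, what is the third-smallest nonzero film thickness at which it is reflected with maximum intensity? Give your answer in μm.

0.198 μm

Ray reflecting at the top interface goes from n = 1.0 toward n = 2.349: a half-wave phase shift.
Ray reflecting at the bottom interface goes from n = 2.349 toward n = 1.5: no phase shift.
The two reflections differ by half a wavelength.
For strong reflection here: 2 n t = (m + ½) λ.
The third-smallest nonzero thickness corresponds to m = 2: t = (m + ½) λ / (2 n) = 2.50 × 373 / (2 × 2.349) = 198 nm.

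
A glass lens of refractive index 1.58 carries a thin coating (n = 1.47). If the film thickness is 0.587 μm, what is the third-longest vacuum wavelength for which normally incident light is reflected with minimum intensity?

690 nm

Top surface (1.0 → 1.47): reflection off a higher-index medium gives a half-wave phase shift.
At the lower boundary (n = 1.47 to n = 1.58) the reflected ray undergoes a half-wave phase shift.
The two reflections carry the same phase change, so no net offset.
So the condition for destructive reflection is 2 n t = (m + ½) λ.
λ = 2 n t / (m + ½). The third-longest wavelength is m = 2: λ = 2 × 1.47 × 587 / 2.50 = 690 nm.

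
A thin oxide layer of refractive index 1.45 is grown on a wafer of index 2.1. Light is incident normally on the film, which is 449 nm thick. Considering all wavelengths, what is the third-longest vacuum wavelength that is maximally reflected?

At the upper boundary (n = 1.0 to n = 1.45) the reflected ray undergoes a half-wave phase shift.
Ray reflecting at the bottom interface goes from n = 1.45 toward n = 2.1: a half-wave phase shift.
Zero or two π shifts → no net half-wave offset.
With no net inversion, constructive interference in reflection requires 2 n t = m λ.
λ = 2 n t / m. The third-longest wavelength is m = 3: λ = 2 × 1.45 × 449 / 3.00 = 434 nm.

434 nm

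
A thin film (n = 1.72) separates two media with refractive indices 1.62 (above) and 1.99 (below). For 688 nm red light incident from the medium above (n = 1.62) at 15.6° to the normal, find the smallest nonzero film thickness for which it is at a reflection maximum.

Top surface (1.62 → 1.72): reflection off a higher-index medium gives a half-wave phase shift.
Ray reflecting at the bottom interface goes from n = 1.72 toward n = 1.99: a half-wave phase shift.
Zero or two π shifts → no net half-wave offset.
For strong reflection here: 2 n t cos θ_r = m λ.
Snell's law: 1.62 sin 15.6° = 1.72 sin θ_r → sin θ_r = 0.253, cos θ_r = 0.967.
Minimum nonzero at m = 1: t = λ / (2 n cos θ_r) = 688 / (2 × 1.72 × 0.967) = 207 nm.

207 nm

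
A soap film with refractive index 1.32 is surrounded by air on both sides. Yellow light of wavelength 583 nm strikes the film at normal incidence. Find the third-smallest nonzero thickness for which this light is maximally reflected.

At the upper boundary (n = 1.0 to n = 1.32) the reflected ray undergoes a half-wave phase shift.
At the lower boundary (n = 1.32 to n = 1.0) the reflected ray undergoes no phase shift.
Net: one phase inversion between the two reflected rays.
For strong reflection here: 2 n t = (m + ½) λ.
The third-smallest nonzero thickness corresponds to m = 2: t = (m + ½) λ / (2 n) = 2.50 × 583 / (2 × 1.32) = 552 nm.

552 nm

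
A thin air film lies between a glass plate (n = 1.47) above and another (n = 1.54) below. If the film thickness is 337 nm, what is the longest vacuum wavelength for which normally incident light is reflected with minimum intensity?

674 nm

Top surface (1.47 → 1.0): reflection off a lower-index medium gives no phase shift.
Ray reflecting at the bottom interface goes from n = 1.0 toward n = 1.54: a half-wave phase shift.
The two reflections differ by half a wavelength.
With one net inversion, destructive interference in reflection requires 2 n t = m λ.
λ = 2 n t / m. The longest wavelength is m = 1: λ = 2 × 1.0 × 337 / 1.00 = 674 nm.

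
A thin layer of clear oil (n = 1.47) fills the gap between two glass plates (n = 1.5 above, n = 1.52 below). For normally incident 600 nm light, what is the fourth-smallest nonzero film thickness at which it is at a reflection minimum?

816 nm

Ray reflecting at the top interface goes from n = 1.5 toward n = 1.47: no phase shift.
At the lower boundary (n = 1.47 to n = 1.52) the reflected ray undergoes a half-wave phase shift.
Exactly one π shift → a net half-wave offset.
With one net inversion, destructive interference in reflection requires 2 n t = m λ.
The fourth-smallest nonzero thickness corresponds to m = 4: t = m λ / (2 n) = 4.00 × 600 / (2 × 1.47) = 816 nm.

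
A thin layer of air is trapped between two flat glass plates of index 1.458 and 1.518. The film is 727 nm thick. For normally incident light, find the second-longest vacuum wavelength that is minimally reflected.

727 nm

At the upper boundary (n = 1.458 to n = 1.0) the reflected ray undergoes no phase shift.
At the lower boundary (n = 1.0 to n = 1.518) the reflected ray undergoes a half-wave phase shift.
The two reflections differ by half a wavelength.
With one net inversion, destructive interference in reflection requires 2 n t = m λ.
λ = 2 n t / m. The second-longest wavelength is m = 2: λ = 2 × 1.0 × 727 / 2.00 = 727 nm.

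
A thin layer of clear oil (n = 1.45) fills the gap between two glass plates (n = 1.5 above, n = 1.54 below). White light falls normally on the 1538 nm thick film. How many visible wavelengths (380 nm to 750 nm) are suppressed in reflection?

6

Top surface (1.5 → 1.45): reflection off a lower-index medium gives no phase shift.
At the lower boundary (n = 1.45 to n = 1.54) the reflected ray undergoes a half-wave phase shift.
Net: one phase inversion between the two reflected rays.
For weak reflection here: 2 n t = m λ.
λ = 2 n t / m = 4460 / m nm.
m=5: 892 nm (IR); m=6: 743 nm (visible); m=7: 637 nm (visible); m=8: 558 nm (visible); m=9: 496 nm (visible); m=10: 446 nm (visible); m=11: 405 nm (visible); m=12: 372 nm (UV).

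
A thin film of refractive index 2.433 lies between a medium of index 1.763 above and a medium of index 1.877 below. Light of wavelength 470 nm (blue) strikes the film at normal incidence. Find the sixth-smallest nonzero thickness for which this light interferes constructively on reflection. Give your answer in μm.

0.531 μm

At the upper boundary (n = 1.763 to n = 2.433) the reflected ray undergoes a half-wave phase shift.
Bottom surface (2.433 → 1.877): reflection off a lower-index medium gives no phase shift.
Net: one phase inversion between the two reflected rays.
So the condition for constructive reflection is 2 n t = (m + ½) λ.
The sixth-smallest nonzero thickness corresponds to m = 5: t = (m + ½) λ / (2 n) = 5.50 × 470 / (2 × 2.433) = 531 nm.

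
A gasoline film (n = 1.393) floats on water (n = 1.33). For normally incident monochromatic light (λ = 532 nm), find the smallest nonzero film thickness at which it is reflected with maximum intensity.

Top surface (1.0 → 1.393): reflection off a higher-index medium gives a half-wave phase shift.
Ray reflecting at the bottom interface goes from n = 1.393 toward n = 1.33: no phase shift.
Net: one phase inversion between the two reflected rays.
For maximum reflection here: 2 n t = (m + ½) λ.
Minimum at m = 0: t = λ / (4 n) = 532 / (4 × 1.393) = 95.5 nm.

95.5 nm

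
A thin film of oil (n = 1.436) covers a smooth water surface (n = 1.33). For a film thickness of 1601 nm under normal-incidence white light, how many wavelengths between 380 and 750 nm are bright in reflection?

At the upper boundary (n = 1.0 to n = 1.436) the reflected ray undergoes a half-wave phase shift.
Bottom surface (1.436 → 1.33): reflection off a lower-index medium gives no phase shift.
The two reflections differ by half a wavelength.
For strong reflection here: 2 n t = (m + ½) λ.
λ = 2 n t / (m + ½) = 4598 / (m + ½) nm.
m=5: 836 nm (IR); m=6: 707 nm (visible); m=7: 613 nm (visible); m=8: 541 nm (visible); m=9: 484 nm (visible); m=10: 438 nm (visible); m=11: 400 nm (visible); m=12: 368 nm (UV).

6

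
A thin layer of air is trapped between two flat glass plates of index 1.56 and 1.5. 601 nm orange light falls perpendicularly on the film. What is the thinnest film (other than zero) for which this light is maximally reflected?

150 nm

Top surface (1.56 → 1.0): reflection off a lower-index medium gives no phase shift.
Bottom surface (1.0 → 1.5): reflection off a higher-index medium gives a half-wave phase shift.
The two reflections differ by half a wavelength.
With one net inversion, constructive interference in reflection requires 2 n t = (m + ½) λ.
Minimum at m = 0: t = λ / (4 n) = 601 / (4 × 1.0) = 150 nm.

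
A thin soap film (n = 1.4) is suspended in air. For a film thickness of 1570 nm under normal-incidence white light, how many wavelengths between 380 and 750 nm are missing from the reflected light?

Ray reflecting at the top interface goes from n = 1.0 toward n = 1.4: a half-wave phase shift.
Ray reflecting at the bottom interface goes from n = 1.4 toward n = 1.0: no phase shift.
Net: one phase inversion between the two reflected rays.
With one net inversion, destructive interference in reflection requires 2 n t = m λ.
λ = 2 n t / m = 4396 / m nm.
m=5: 879 nm (IR); m=6: 733 nm (visible); m=7: 628 nm (visible); m=8: 550 nm (visible); m=9: 488 nm (visible); m=10: 440 nm (visible); m=11: 400 nm (visible); m=12: 366 nm (UV).

6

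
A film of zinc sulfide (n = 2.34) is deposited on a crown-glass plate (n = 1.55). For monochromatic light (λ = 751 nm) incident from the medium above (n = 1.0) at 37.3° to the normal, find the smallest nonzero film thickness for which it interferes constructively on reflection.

83.1 nm

Ray reflecting at the top interface goes from n = 1.0 toward n = 2.34: a half-wave phase shift.
At the lower boundary (n = 2.34 to n = 1.55) the reflected ray undergoes no phase shift.
The two reflections differ by half a wavelength.
So the condition for constructive reflection is 2 n t cos θ_r = (m + ½) λ.
Snell's law: 1.0 sin 37.3° = 2.34 sin θ_r → sin θ_r = 0.259, cos θ_r = 0.966.
Minimum at m = 0: t = λ / (4 n cos θ_r) = 751 / (4 × 2.34 × 0.966) = 83.1 nm.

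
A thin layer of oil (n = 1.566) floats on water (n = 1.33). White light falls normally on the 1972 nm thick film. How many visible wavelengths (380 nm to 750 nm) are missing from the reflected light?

Top surface (1.0 → 1.566): reflection off a higher-index medium gives a half-wave phase shift.
Bottom surface (1.566 → 1.33): reflection off a lower-index medium gives no phase shift.
Net: one phase inversion between the two reflected rays.
For weak reflection here: 2 n t = m λ.
λ = 2 n t / m = 6176 / m nm.
m=8: 772 nm (IR); m=9: 686 nm (visible); m=10: 618 nm (visible); m=11: 561 nm (visible); m=12: 515 nm (visible); m=13: 475 nm (visible); m=14: 441 nm (visible); m=15: 412 nm (visible); m=16: 386 nm (visible); m=17: 363 nm (UV).

8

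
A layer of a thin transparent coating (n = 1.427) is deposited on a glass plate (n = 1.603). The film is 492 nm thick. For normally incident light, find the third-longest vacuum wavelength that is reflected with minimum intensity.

562 nm

Ray reflecting at the top interface goes from n = 1.0 toward n = 1.427: a half-wave phase shift.
At the lower boundary (n = 1.427 to n = 1.603) the reflected ray undergoes a half-wave phase shift.
The two reflections carry the same phase change, so no net offset.
So the condition for destructive reflection is 2 n t = (m + ½) λ.
λ = 2 n t / (m + ½). The third-longest wavelength is m = 2: λ = 2 × 1.427 × 492 / 2.50 = 562 nm.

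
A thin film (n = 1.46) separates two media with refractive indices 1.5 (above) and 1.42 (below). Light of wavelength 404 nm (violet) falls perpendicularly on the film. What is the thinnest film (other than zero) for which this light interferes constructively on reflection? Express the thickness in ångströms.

Top surface (1.5 → 1.46): reflection off a lower-index medium gives no phase shift.
Ray reflecting at the bottom interface goes from n = 1.46 toward n = 1.42: no phase shift.
Net: no relative phase inversion (both shifts match).
For strong reflection here: 2 n t = m λ.
Minimum nonzero at m = 1: t = λ / (2 n) = 404 / (2 × 1.46) = 138 nm.

1384 Å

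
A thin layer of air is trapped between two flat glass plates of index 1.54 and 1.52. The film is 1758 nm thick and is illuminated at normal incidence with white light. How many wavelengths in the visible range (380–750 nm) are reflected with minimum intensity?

At the upper boundary (n = 1.54 to n = 1.0) the reflected ray undergoes no phase shift.
At the lower boundary (n = 1.0 to n = 1.52) the reflected ray undergoes a half-wave phase shift.
Net: one phase inversion between the two reflected rays.
For weak reflection here: 2 n t = m λ.
λ = 2 n t / m = 3516 / m nm.
m=4: 879 nm (IR); m=5: 703 nm (visible); m=6: 586 nm (visible); m=7: 502 nm (visible); m=8: 440 nm (visible); m=9: 391 nm (visible); m=10: 352 nm (UV).

5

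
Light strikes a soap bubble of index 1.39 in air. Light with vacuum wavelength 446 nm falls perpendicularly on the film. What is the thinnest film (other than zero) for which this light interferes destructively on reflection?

Top surface (1.0 → 1.39): reflection off a higher-index medium gives a half-wave phase shift.
Ray reflecting at the bottom interface goes from n = 1.39 toward n = 1.0: no phase shift.
Net: one phase inversion between the two reflected rays.
For dark reflection here: 2 n t = m λ.
Minimum nonzero at m = 1: t = λ / (2 n) = 446 / (2 × 1.39) = 160 nm.

160 nm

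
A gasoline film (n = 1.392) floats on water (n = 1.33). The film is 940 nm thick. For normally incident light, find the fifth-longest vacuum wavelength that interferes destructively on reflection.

523 nm

At the upper boundary (n = 1.0 to n = 1.392) the reflected ray undergoes a half-wave phase shift.
Ray reflecting at the bottom interface goes from n = 1.392 toward n = 1.33: no phase shift.
The two reflections differ by half a wavelength.
For dark reflection here: 2 n t = m λ.
λ = 2 n t / m. The fifth-longest wavelength is m = 5: λ = 2 × 1.392 × 940 / 5.00 = 523 nm.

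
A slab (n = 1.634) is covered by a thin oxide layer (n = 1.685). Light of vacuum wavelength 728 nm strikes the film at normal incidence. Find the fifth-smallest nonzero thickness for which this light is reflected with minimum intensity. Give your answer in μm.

1.08 μm

Top surface (1.0 → 1.685): reflection off a higher-index medium gives a half-wave phase shift.
At the lower boundary (n = 1.685 to n = 1.634) the reflected ray undergoes no phase shift.
Net: one phase inversion between the two reflected rays.
For dark reflection here: 2 n t = m λ.
The fifth-smallest nonzero thickness corresponds to m = 5: t = m λ / (2 n) = 5.00 × 728 / (2 × 1.685) = 1080 nm.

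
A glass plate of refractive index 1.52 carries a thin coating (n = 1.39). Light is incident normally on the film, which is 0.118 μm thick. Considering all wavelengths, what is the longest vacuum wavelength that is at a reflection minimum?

Ray reflecting at the top interface goes from n = 1.0 toward n = 1.39: a half-wave phase shift.
At the lower boundary (n = 1.39 to n = 1.52) the reflected ray undergoes a half-wave phase shift.
Net: no relative phase inversion (both shifts match).
With no net inversion, destructive interference in reflection requires 2 n t = (m + ½) λ.
λ = 2 n t / (m + ½). The longest wavelength is m = 0: λ = 2 × 1.39 × 118 / 0.500 = 656 nm.

656 nm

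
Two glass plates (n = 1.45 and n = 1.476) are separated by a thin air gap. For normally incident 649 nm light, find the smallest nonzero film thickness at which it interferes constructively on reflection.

162 nm

Top surface (1.45 → 1.0): reflection off a lower-index medium gives no phase shift.
Ray reflecting at the bottom interface goes from n = 1.0 toward n = 1.476: a half-wave phase shift.
Exactly one π shift → a net half-wave offset.
So the condition for constructive reflection is 2 n t = (m + ½) λ.
Minimum at m = 0: t = λ / (4 n) = 649 / (4 × 1.0) = 162 nm.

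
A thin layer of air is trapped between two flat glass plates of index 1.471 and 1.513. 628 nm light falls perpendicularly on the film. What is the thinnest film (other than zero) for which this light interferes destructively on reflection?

Top surface (1.471 → 1.0): reflection off a lower-index medium gives no phase shift.
At the lower boundary (n = 1.0 to n = 1.513) the reflected ray undergoes a half-wave phase shift.
Net: one phase inversion between the two reflected rays.
For weak reflection here: 2 n t = m λ.
Minimum nonzero at m = 1: t = λ / (2 n) = 628 / (2 × 1.0) = 314 nm.

314 nm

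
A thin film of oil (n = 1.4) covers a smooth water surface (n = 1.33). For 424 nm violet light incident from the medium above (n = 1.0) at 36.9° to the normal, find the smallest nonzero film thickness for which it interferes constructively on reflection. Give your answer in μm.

Top surface (1.0 → 1.4): reflection off a higher-index medium gives a half-wave phase shift.
At the lower boundary (n = 1.4 to n = 1.33) the reflected ray undergoes no phase shift.
Net: one phase inversion between the two reflected rays.
So the condition for constructive reflection is 2 n t cos θ_r = (m + ½) λ.
Snell's law: 1.0 sin 36.9° = 1.4 sin θ_r → sin θ_r = 0.429, cos θ_r = 0.903.
Minimum at m = 0: t = λ / (4 n cos θ_r) = 424 / (4 × 1.4 × 0.903) = 83.8 nm.

0.0838 μm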